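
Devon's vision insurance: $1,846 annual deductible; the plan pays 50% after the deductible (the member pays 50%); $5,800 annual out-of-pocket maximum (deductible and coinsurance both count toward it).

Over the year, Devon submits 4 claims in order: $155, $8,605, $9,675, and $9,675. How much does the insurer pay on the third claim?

Claim 1 ($155): fully absorbed by the deductible. Cost to member: $155. OOP to date $155. Insurer: $155 − $155 = $0.
Claim 2 ($8,605): deductible takes $1,691, $6,914 remains; member's 50% is $3,457. Member owes $5,148 (running OOP $5,303). Plan pays $8,605 − $5,148 = $3,457.
Claim 3 ($9,675): 50% coinsurance on $9,675 = $4,837.50. OOP would hit $10,140.50 > $5,800, so the cap limits the member to $5,800 − $5,303 = $497. Plan pays $9,675 − $497 = $9,178.

$9,178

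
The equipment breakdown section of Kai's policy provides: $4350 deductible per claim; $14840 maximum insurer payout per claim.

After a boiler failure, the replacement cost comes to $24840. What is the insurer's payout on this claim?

Less the $4350 deductible: $24840 − $4350 = $20490.
$20490 exceeds the $14840 limit, so the insurer pays the limit: $14840.

$14840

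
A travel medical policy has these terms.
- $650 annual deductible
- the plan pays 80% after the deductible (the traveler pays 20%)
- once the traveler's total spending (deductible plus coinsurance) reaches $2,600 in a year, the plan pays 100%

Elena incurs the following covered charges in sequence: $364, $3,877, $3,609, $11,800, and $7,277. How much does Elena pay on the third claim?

$721.80

#1 ($364): fully absorbed by the deductible. Traveler pays $364; OOP now $364.
#2 ($3,877): $286 to deductible, leaving $3,591; coinsurance $3,591 × 20% = $718.20. Traveler pays $1,004.20; OOP now $1,368.20.
#3 ($3,609): deductible already satisfied, so traveler's share is 20% × $3,609 = $721.80. Cost to traveler: $721.80. OOP to date $2,090.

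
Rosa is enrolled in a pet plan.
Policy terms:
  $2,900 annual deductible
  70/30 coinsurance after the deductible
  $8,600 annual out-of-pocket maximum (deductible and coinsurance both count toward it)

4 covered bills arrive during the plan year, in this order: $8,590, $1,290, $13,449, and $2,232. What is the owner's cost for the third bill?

Bill 1, $8,590: deductible takes $2,900, $5,690 remains; owner's 30% is $1,707. Cost to owner: $4,607. OOP to date $4,607.
Bill 2, $1,290: deductible met; 30% of $1,290 = $387. Owner pays $387; OOP now $4,994.
Bill 3, $13,449: 30% coinsurance on $13,449 = $4,034.70. Adding that to $4,994 gives $9,028.70, past the $8,600 cap; owner pays only $8,600 − $4,994 = $3,606.

$3,606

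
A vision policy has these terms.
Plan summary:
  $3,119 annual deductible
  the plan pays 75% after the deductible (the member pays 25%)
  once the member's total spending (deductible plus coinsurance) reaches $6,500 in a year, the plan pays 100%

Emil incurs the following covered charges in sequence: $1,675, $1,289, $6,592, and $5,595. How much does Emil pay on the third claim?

Claim 1 — $1,675: fully absorbed by the deductible. Member pays $1,675; OOP now $1,675.
Claim 2 — $1,289: fully absorbed by the deductible. Member pays $1,289; OOP now $2,964.
Claim 3 — $6,592: deductible takes $155, $6,437 remains; 25% of $6,437 = $1,609.25. Cost to member: $1,764.25. OOP to date $4,728.25.

$1,764.25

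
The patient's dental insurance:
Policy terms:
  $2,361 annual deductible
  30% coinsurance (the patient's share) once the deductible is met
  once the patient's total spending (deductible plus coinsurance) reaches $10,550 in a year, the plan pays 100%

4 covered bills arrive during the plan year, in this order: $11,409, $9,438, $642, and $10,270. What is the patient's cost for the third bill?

Claim 1 — $11,409: $2,361 to deductible, leaving $9,048; patient's 30% is $2,714.40. Cost to patient: $5,075.40. OOP to date $5,075.40.
Claim 2 — $9,438: deductible met; 30% of $9,438 = $2,831.40. Patient owes $2,831.40 (running OOP $7,906.80).
Claim 3 — $642: 30% coinsurance on $642 = $192.60. Patient owes $192.60 (running OOP $8,099.40).

$192.60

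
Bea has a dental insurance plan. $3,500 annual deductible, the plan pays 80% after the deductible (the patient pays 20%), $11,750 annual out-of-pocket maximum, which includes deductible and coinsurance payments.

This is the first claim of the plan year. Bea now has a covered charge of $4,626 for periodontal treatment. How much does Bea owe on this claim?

The full $3,500 deductible is still open; $3,500 of this bill applies to it.
The remaining $1,126 (= $4,626 − $3,500) moves to coinsurance.
20% of $1,126 = $225.20 falls to the patient.
Patient responsibility before any cap: $3,500 + $225.20 = $3,725.20.
Year-to-date out-of-pocket becomes $0 + $3,725.20 = $3,725.20, still under the $11,750 maximum, so no cap applies.

$3,725.20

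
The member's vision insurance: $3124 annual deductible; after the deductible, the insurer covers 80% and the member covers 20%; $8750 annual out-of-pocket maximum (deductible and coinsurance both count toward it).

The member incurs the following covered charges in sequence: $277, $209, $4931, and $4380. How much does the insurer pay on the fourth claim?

Bill 1, $277: entire amount goes to the deductible. Member owes $277 (running OOP $277). Insurer: $277 − $277 = $0.
Bill 2, $209: entire amount goes to the deductible. Member owes $209 (running OOP $486). Plan pays $209 − $209 = $0.
Bill 3, $4931: $2638 to deductible, leaving $2293; 20% of $2293 = $458.60. Cost to member: $3096.60. OOP to date $3582.60. Insurer: $4931 − $3096.60 = $1834.40.
Bill 4, $4380: 20% coinsurance on $4380 = $876. Member pays $876; OOP now $4458.60. Insurer: $4380 − $876 = $3504.

$3504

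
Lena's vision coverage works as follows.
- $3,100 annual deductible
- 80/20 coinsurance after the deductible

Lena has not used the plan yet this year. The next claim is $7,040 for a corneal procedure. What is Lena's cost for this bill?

Deductible not yet touched, so the first $3,100 of the bill goes to the deductible.
That leaves $7,040 − $3,100 = $3,940 for coinsurance.
20% of $3,940 = $788 falls to the member.
Member responsibility: $3,100 + $788 = $3,888.

$3,888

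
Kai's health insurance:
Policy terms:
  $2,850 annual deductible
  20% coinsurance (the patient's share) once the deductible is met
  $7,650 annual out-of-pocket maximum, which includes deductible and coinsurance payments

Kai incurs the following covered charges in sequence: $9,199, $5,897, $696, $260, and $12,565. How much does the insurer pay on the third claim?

$556.80

#1 ($9,199): $2,850 finishes the deductible; $6,349 goes to coinsurance; 20% of $6,349 = $1,269.80. Patient pays $4,119.80; OOP now $4,119.80. Insurer: $9,199 − $4,119.80 = $5,079.20.
#2 ($5,897): 20% coinsurance on $5,897 = $1,179.40. Patient pays $1,179.40; OOP now $5,299.20. Plan pays $5,897 − $1,179.40 = $4,717.60.
#3 ($696): deductible already satisfied, so patient's share is 20% × $696 = $139.20. Patient owes $139.20 (running OOP $5,438.40). Insurer: $696 − $139.20 = $556.80.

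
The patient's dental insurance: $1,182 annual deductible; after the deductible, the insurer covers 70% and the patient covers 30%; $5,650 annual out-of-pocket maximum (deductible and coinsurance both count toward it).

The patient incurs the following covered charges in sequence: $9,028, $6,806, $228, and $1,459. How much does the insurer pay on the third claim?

Claim 1 — $9,028: $1,182 to deductible, leaving $7,846; 30% of $7,846 = $2,353.80. Cost to patient: $3,535.80. OOP to date $3,535.80. Insurer: $9,028 − $3,535.80 = $5,492.20.
Claim 2 — $6,806: deductible already satisfied, so patient's share is 30% × $6,806 = $2,041.80. Patient owes $2,041.80 (running OOP $5,577.60). Plan pays $6,806 − $2,041.80 = $4,764.20.
Claim 3 — $228: deductible already satisfied, so patient's share is 30% × $228 = $68.40. Patient owes $68.40 (running OOP $5,646). Insurer: $228 − $68.40 = $159.60.

$159.60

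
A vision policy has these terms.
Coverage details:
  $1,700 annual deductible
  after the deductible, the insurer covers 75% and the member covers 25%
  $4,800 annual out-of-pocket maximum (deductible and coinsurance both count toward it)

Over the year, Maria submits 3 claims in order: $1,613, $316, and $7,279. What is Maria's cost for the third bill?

Claim 1 — $1,613: all of it applies to the deductible. Cost to member: $1,613. OOP to date $1,613.
Claim 2 — $316: deductible takes $87, $229 remains; 25% of $229 = $57.25. Member owes $144.25 (running OOP $1,757.25).
Claim 3 — $7,279: deductible met; 25% of $7,279 = $1,819.75. Member owes $1,819.75 (running OOP $3,577).

$1,819.75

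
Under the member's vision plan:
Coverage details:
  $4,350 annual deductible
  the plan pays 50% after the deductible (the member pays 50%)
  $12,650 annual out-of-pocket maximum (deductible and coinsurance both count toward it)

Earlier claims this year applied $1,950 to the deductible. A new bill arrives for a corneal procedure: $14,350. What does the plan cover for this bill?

$5,975

Remaining deductible: $4,350 − $1,950 = $2,400.
After the $2,400 deductible portion, $14,350 − $2,400 = $11,950 is subject to coinsurance.
Coinsurance: $11,950 × 50% = $5,975.
That puts the member's cost at $2,400 + $5,975 = $8,375 before any cap.
Cumulative spending $1,950 + $8,375 = $10,325 stays under the $12,650 maximum.
The plan picks up $14,350 − $8,375 = $5,975.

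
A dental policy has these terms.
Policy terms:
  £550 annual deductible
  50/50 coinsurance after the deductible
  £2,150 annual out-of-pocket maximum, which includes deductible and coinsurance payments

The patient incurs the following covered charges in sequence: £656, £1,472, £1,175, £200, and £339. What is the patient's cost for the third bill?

£587.50

Claim 1 — £656: £550 to deductible, leaving £106; 50% of £106 = £53. Patient owes £603 (running OOP £603).
Claim 2 — £1,472: deductible already satisfied, so patient's share is 50% × £1,472 = £736. Cost to patient: £736. OOP to date £1,339.
Claim 3 — £1,175: deductible met; 50% of £1,175 = £587.50. Patient owes £587.50 (running OOP £1,926.50).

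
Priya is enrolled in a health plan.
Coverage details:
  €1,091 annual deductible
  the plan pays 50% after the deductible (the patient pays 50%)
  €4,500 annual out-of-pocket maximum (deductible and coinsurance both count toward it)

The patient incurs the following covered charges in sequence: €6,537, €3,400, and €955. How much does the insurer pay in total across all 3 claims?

€6,392

Claim 1 — €6,537: deductible takes €1,091, €5,446 remains; 50% of €5,446 = €2,723. Patient owes €3,814 (running OOP €3,814). Insurer: €6,537 − €3,814 = €2,723.
Claim 2 — €3,400: deductible met; 50% of €3,400 = €1,700. OOP would hit €5,514 > €4,500, so the cap limits the patient to €4,500 − €3,814 = €686. Plan pays €3,400 − €686 = €2,714.
Claim 3 — €955: deductible already satisfied, so patient's share is 50% × €955 = €477.50. Adding that to €4,500 gives €4,977.50, past the €4,500 cap; patient pays only €4,500 − €4,500 = €0. Insurer: €955 − €0 = €955.
Insurer total = bills − patient's total = €10,892 − €4,500 = €6,392.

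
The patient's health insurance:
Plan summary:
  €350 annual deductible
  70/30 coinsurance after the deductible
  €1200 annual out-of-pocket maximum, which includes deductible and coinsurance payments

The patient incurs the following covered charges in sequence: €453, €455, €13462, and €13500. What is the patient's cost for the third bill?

#1 (€453): deductible takes €350, €103 remains; coinsurance €103 × 30% = €30.90. Cost to patient: €380.90. OOP to date €380.90.
#2 (€455): deductible already satisfied, so patient's share is 30% × €455 = €136.50. Patient owes €136.50 (running OOP €517.40).
#3 (€13462): 30% coinsurance on €13462 = €4038.60. That would push OOP to €4556, over the €1200 cap, so patient pays €1200 − €517.40 = €682.60.

€682.60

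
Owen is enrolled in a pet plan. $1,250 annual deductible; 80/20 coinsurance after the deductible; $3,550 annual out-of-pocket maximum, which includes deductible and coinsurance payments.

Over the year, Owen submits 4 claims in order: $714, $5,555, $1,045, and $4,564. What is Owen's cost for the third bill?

Claim 1 — $714: fully absorbed by the deductible. Owner pays $714; OOP now $714.
Claim 2 — $5,555: $536 finishes the deductible; $5,019 goes to coinsurance; 20% of $5,019 = $1,003.80. Cost to owner: $1,539.80. OOP to date $2,253.80.
Claim 3 — $1,045: 20% coinsurance on $1,045 = $209. Owner pays $209; OOP now $2,462.80.

$209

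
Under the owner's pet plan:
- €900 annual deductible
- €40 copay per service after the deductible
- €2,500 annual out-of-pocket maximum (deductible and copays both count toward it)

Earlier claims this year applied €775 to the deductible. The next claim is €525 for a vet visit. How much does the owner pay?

€165

€775 of the €900 deductible is already met, leaving €125.
That leaves €525 − €125 = €400 for the copay.
Copay on this service: €40.
That puts the owner's cost at €125 + €40 = €165 before any cap.
Year-to-date out-of-pocket becomes €775 + €165 = €940, still under the €2,500 maximum, so no cap applies.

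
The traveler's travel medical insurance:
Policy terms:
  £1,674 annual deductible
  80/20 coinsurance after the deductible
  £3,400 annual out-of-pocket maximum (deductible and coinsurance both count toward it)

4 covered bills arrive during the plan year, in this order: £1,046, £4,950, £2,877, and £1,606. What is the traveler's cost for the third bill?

#1 (£1,046): entire amount goes to the deductible. Traveler owes £1,046 (running OOP £1,046).
#2 (£4,950): deductible takes £628, £4,322 remains; 20% of £4,322 = £864.40. Traveler owes £1,492.40 (running OOP £2,538.40).
#3 (£2,877): 20% coinsurance on £2,877 = £575.40. Traveler pays £575.40; OOP now £3,113.80.

£575.40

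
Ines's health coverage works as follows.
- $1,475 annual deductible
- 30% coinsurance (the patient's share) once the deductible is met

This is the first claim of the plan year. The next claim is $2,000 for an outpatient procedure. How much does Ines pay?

Deductible not yet touched, so the first $1,475 of the bill goes to the deductible.
The remaining $525 (= $2,000 − $1,475) moves to coinsurance.
Patient's 30% share of $525 is $157.50.
Patient responsibility: $1,475 + $157.50 = $1,632.50.

$1,632.50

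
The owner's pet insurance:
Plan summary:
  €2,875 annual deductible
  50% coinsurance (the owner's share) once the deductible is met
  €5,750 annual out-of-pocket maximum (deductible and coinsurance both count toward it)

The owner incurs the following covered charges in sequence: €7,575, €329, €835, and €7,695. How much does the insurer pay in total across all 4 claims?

Bill 1, €7,575: €2,875 to deductible, leaving €4,700; owner's 50% is €2,350. Owner pays €5,225; OOP now €5,225. Plan pays €7,575 − €5,225 = €2,350.
Bill 2, €329: deductible already satisfied, so owner's share is 50% × €329 = €164.50. Owner pays €164.50; OOP now €5,389.50. Insurer: €329 − €164.50 = €164.50.
Bill 3, €835: deductible met; 50% of €835 = €417.50. That would push OOP to €5,807, over the €5,750 cap, so owner pays €5,750 − €5,389.50 = €360.50. Plan pays €835 − €360.50 = €474.50.
Bill 4, €7,695: deductible met; 50% of €7,695 = €3,847.50. Adding that to €5,750 gives €9,597.50, past the €5,750 cap; owner pays only €5,750 − €5,750 = €0. Plan pays €7,695 − €0 = €7,695.
Insurer total: €2,350 + €164.50 + €474.50 + €7,695 = €10,684.

€10,684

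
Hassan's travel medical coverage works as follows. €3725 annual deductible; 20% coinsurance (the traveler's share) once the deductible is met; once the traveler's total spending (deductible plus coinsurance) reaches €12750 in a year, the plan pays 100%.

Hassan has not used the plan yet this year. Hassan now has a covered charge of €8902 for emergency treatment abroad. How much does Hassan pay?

The full €3725 deductible is still open; €3725 of this bill applies to it.
After the €3725 deductible portion, €8902 − €3725 = €5177 is subject to coinsurance.
Coinsurance: €5177 × 20% = €1035.40.
That puts the traveler's cost at €3725 + €1035.40 = €4760.40 before any cap.
Cumulative spending €0 + €4760.40 = €4760.40 stays under the €12750 maximum.

€4760.40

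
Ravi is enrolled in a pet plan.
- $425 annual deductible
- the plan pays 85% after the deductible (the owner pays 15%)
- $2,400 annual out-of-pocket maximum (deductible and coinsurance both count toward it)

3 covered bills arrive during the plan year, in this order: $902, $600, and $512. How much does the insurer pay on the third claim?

Claim 1 — $902: $425 finishes the deductible; $477 goes to coinsurance; coinsurance $477 × 15% = $71.55. Owner owes $496.55 (running OOP $496.55). Insurer: $902 − $496.55 = $405.45.
Claim 2 — $600: deductible already satisfied, so owner's share is 15% × $600 = $90. Owner pays $90; OOP now $586.55. Insurer: $600 − $90 = $510.
Claim 3 — $512: deductible met; 15% of $512 = $76.80. Owner owes $76.80 (running OOP $663.35). Insurer: $512 − $76.80 = $435.20.

$435.20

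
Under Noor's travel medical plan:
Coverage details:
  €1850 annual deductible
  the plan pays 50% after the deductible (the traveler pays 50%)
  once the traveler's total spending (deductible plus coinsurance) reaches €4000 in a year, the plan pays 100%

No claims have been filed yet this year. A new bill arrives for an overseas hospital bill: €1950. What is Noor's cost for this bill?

€1900

Nothing has been paid toward the €1850 deductible, so the first €1850 of this charge is applied there.
After the €1850 deductible portion, €1950 − €1850 = €100 is subject to coinsurance.
Traveler's 50% share of €100 is €50.
So the traveler owes €1850 + €50 = €1900 before any cap.
Cumulative spending €0 + €1900 = €1900 stays under the €4000 maximum.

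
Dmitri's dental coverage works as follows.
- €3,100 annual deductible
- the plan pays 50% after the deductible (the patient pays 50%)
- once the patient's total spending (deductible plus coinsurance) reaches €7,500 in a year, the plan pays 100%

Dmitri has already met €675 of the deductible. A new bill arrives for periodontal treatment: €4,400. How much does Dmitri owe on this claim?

€675 of the €3,100 deductible is already met, leaving €2,425.
That leaves €4,400 − €2,425 = €1,975 for coinsurance.
50% of €1,975 = €987.50 falls to the patient.
Patient responsibility before any cap: €2,425 + €987.50 = €3,412.50.
Cumulative spending €675 + €3,412.50 = €4,087.50 stays under the €7,500 maximum.

€3,412.50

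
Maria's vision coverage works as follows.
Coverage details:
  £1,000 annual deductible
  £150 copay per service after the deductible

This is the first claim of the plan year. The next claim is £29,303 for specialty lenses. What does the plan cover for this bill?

£28,153

The full £1,000 deductible is still open; £1,000 of this bill applies to it.
That leaves £29,303 − £1,000 = £28,303 for the copay.
Copay on this service: £150.
That puts the member's cost at £1,000 + £150 = £1,150.
The insurer covers the remainder: £29,303 − £1,150 = £28,153.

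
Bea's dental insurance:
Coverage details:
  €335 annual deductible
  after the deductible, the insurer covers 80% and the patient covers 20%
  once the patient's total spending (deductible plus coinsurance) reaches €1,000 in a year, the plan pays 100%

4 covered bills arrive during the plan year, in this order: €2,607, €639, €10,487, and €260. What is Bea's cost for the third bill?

#1 (€2,607): €335 to deductible, leaving €2,272; patient's 20% is €454.40. Cost to patient: €789.40. OOP to date €789.40.
#2 (€639): deductible already satisfied, so patient's share is 20% × €639 = €127.80. Cost to patient: €127.80. OOP to date €917.20.
#3 (€10,487): deductible met; 20% of €10,487 = €2,097.40. Adding that to €917.20 gives €3,014.60, past the €1,000 cap; patient pays only €1,000 − €917.20 = €82.80.

€82.80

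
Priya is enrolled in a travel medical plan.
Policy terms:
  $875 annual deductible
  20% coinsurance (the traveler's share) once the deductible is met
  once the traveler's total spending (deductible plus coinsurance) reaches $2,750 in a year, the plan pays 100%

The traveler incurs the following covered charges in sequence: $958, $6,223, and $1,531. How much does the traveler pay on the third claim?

Claim 1 — $958: $875 finishes the deductible; $83 goes to coinsurance; 20% of $83 = $16.60. Traveler owes $891.60 (running OOP $891.60).
Claim 2 — $6,223: deductible met; 20% of $6,223 = $1,244.60. Cost to traveler: $1,244.60. OOP to date $2,136.20.
Claim 3 — $1,531: deductible met; 20% of $1,531 = $306.20. Cost to traveler: $306.20. OOP to date $2,442.40.

$306.20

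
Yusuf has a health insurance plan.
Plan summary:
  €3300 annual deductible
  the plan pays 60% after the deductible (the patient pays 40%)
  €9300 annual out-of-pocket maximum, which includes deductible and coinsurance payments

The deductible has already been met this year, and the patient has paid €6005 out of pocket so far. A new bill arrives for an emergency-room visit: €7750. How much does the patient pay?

€3100

With the deductible met, the entire €7750 is subject to coinsurance.
40% of €7750 = €3100 falls to the patient.
Year-to-date out-of-pocket becomes €6005 + €3100 = €9105, still under the €9300 maximum, so no cap applies.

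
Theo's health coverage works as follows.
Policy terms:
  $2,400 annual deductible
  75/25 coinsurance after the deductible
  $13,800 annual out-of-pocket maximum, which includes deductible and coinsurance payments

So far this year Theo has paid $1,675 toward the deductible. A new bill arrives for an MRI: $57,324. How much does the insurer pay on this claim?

$1,675 of the $2,400 deductible is already met, leaving $725.
That leaves $57,324 − $725 = $56,599 for coinsurance.
Patient's 25% share of $56,599 is $14,149.75.
So the patient owes $725 + $14,149.75 = $14,874.75 before any cap.
That would bring total out-of-pocket to $16,549.75, past the $13,800 cap. The patient is capped at $13,800 − $1,675 = $12,125 on this claim.
Insurer pays the balance: $57,324 − $12,125 = $45,199.

$45,199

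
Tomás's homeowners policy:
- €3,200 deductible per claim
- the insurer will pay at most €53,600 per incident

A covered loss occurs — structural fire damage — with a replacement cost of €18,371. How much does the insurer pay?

€15,171

After the deductible, €18,371 − €3,200 = €15,171 remains.
That's under the €53,600 cap, so the insurer reimburses the full €15,171.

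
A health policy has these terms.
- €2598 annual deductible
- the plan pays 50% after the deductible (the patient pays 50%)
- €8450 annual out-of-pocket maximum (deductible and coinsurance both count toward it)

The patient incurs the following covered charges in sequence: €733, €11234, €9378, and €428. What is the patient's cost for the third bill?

€1167.50

Claim 1 — €733: all of it applies to the deductible. Patient pays €733; OOP now €733.
Claim 2 — €11234: €1865 finishes the deductible; €9369 goes to coinsurance; 50% of €9369 = €4684.50. Cost to patient: €6549.50. OOP to date €7282.50.
Claim 3 — €9378: deductible met; 50% of €9378 = €4689. That would push OOP to €11971.50, over the €8450 cap, so patient pays €8450 − €7282.50 = €1167.50.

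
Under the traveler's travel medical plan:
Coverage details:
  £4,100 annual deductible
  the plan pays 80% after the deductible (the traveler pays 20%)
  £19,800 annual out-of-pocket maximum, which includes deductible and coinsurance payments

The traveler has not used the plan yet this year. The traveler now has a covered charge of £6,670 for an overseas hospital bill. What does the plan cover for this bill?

Nothing has been paid toward the £4,100 deductible, so the first £4,100 of this charge is applied there.
The remaining £2,570 (= £6,670 − £4,100) moves to coinsurance.
Coinsurance: £2,570 × 20% = £514.
Traveler responsibility before any cap: £4,100 + £514 = £4,614.
Year-to-date out-of-pocket becomes £0 + £4,614 = £4,614, still under the £19,800 maximum, so no cap applies.
The plan picks up £6,670 − £4,614 = £2,056.

£2,056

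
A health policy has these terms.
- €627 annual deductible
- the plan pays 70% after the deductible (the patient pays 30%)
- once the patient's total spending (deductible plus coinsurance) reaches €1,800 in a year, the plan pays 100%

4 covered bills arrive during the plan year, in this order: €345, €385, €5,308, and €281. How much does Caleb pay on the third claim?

€1,142.10

Bill 1, €345: all of it applies to the deductible. Patient pays €345; OOP now €345.
Bill 2, €385: €282 finishes the deductible; €103 goes to coinsurance; coinsurance €103 × 30% = €30.90. Cost to patient: €312.90. OOP to date €657.90.
Bill 3, €5,308: deductible already satisfied, so patient's share is 30% × €5,308 = €1,592.40. Adding that to €657.90 gives €2,250.30, past the €1,800 cap; patient pays only €1,800 − €657.90 = €1,142.10.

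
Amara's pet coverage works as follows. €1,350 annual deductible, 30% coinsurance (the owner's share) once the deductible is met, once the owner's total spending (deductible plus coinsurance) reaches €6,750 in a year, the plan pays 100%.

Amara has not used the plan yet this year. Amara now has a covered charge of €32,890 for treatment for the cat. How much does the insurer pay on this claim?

€26,140

Nothing has been paid toward the €1,350 deductible, so the first €1,350 of this charge is applied there.
That leaves €32,890 − €1,350 = €31,540 for coinsurance.
30% of €31,540 = €9,462 falls to the owner.
That puts the owner's cost at €1,350 + €9,462 = €10,812 before any cap.
Year-to-date out-of-pocket would reach €0 + €10,812 = €10,812, above the €6,750 maximum, so the owner pays only €6,750 − €0 = €6,750.
Insurer pays the balance: €32,890 − €6,750 = €26,140.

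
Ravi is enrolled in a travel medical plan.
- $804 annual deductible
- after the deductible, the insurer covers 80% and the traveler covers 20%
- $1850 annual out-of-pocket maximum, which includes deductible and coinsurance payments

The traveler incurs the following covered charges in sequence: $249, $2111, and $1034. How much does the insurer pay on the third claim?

$827.20

#1 ($249): all of it applies to the deductible. Cost to traveler: $249. OOP to date $249. Plan pays $249 − $249 = $0.
#2 ($2111): deductible takes $555, $1556 remains; 20% of $1556 = $311.20. Traveler pays $866.20; OOP now $1115.20. Insurer: $2111 − $866.20 = $1244.80.
#3 ($1034): 20% coinsurance on $1034 = $206.80. Cost to traveler: $206.80. OOP to date $1322. Plan pays $1034 − $206.80 = $827.20.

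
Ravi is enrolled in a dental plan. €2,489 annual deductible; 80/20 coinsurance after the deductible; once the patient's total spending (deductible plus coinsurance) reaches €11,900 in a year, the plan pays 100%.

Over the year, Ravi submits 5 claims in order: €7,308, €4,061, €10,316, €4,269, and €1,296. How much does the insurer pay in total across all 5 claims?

€19,808.80

Claim 1 — €7,308: deductible takes €2,489, €4,819 remains; patient's 20% is €963.80. Patient owes €3,452.80 (running OOP €3,452.80). Plan pays €7,308 − €3,452.80 = €3,855.20.
Claim 2 — €4,061: deductible met; 20% of €4,061 = €812.20. Patient pays €812.20; OOP now €4,265. Insurer: €4,061 − €812.20 = €3,248.80.
Claim 3 — €10,316: deductible already satisfied, so patient's share is 20% × €10,316 = €2,063.20. Patient owes €2,063.20 (running OOP €6,328.20). Plan pays €10,316 − €2,063.20 = €8,252.80.
Claim 4 — €4,269: deductible already satisfied, so patient's share is 20% × €4,269 = €853.80. Patient owes €853.80 (running OOP €7,182). Plan pays €4,269 − €853.80 = €3,415.20.
Claim 5 — €1,296: deductible met; 20% of €1,296 = €259.20. Patient pays €259.20; OOP now €7,441.20. Insurer: €1,296 − €259.20 = €1,036.80.
Insurer total = bills − patient's total = €27,250 − €7,441.20 = €19,808.80.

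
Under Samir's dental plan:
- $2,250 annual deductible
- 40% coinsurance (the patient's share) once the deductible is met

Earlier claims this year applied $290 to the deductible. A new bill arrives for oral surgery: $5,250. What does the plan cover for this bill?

Deductible still to meet: $2,250 − $290 = $1,960.
That leaves $5,250 − $1,960 = $3,290 for coinsurance.
Coinsurance: $3,290 × 40% = $1,316.
So the patient owes $1,960 + $1,316 = $3,276.
The plan picks up $5,250 − $3,276 = $1,974.

$1,974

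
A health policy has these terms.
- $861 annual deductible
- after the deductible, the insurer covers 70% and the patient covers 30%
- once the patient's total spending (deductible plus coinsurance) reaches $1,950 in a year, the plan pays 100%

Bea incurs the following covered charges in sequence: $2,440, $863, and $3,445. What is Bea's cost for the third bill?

Claim 1 — $2,440: $861 to deductible, leaving $1,579; 30% of $1,579 = $473.70. Patient pays $1,334.70; OOP now $1,334.70.
Claim 2 — $863: deductible met; 30% of $863 = $258.90. Patient owes $258.90 (running OOP $1,593.60).
Claim 3 — $3,445: deductible already satisfied, so patient's share is 30% × $3,445 = $1,033.50. OOP would hit $2,627.10 > $1,950, so the cap limits the patient to $1,950 − $1,593.60 = $356.40.

$356.40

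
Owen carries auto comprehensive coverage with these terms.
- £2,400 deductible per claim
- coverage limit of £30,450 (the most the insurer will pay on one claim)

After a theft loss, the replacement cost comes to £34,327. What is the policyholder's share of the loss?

Less the £2,400 deductible: £34,327 − £2,400 = £31,927.
The £30,450 per-incident cap binds; insurer pays £30,450.
The policyholder bears the rest of the original loss: £34,327 − £30,450 = £3,877.

£3,877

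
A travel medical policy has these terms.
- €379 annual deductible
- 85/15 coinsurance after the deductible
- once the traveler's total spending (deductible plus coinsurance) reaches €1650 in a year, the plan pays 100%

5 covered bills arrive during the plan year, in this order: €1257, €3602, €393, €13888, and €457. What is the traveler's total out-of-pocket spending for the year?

€1650

Claim 1 (€1257): €379 to deductible, leaving €878; 15% of €878 = €131.70. Traveler pays €510.70; OOP now €510.70.
Claim 2 (€3602): 15% coinsurance on €3602 = €540.30. Cost to traveler: €540.30. OOP to date €1051.
Claim 3 (€393): 15% coinsurance on €393 = €58.95. Traveler pays €58.95; OOP now €1109.95.
Claim 4 (€13888): 15% coinsurance on €13888 = €2083.20. That would push OOP to €3193.15, over the €1650 cap, so traveler pays €1650 − €1109.95 = €540.05.
Claim 5 (€457): deductible met; 15% of €457 = €68.55. That would push OOP to €1718.55, over the €1650 cap, so traveler pays €1650 − €1650 = €0.
Total paid by the traveler: €510.70 + €540.30 + €58.95 + €540.05 + €0 = €1650.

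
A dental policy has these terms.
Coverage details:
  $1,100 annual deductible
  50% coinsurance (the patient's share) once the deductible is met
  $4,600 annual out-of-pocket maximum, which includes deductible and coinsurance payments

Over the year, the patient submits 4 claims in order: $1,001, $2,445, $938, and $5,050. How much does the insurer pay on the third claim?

Claim 1 — $1,001: entire amount goes to the deductible. Cost to patient: $1,001. OOP to date $1,001. Insurer: $1,001 − $1,001 = $0.
Claim 2 — $2,445: $99 to deductible, leaving $2,346; 50% of $2,346 = $1,173. Cost to patient: $1,272. OOP to date $2,273. Insurer: $2,445 − $1,272 = $1,173.
Claim 3 — $938: deductible already satisfied, so patient's share is 50% × $938 = $469. Patient pays $469; OOP now $2,742. Plan pays $938 − $469 = $469.

$469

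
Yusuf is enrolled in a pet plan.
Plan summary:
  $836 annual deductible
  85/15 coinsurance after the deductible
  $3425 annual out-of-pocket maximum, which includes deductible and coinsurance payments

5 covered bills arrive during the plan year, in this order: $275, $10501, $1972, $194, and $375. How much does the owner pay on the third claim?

Claim 1 ($275): all of it applies to the deductible. Owner owes $275 (running OOP $275).
Claim 2 ($10501): deductible takes $561, $9940 remains; coinsurance $9940 × 15% = $1491. Cost to owner: $2052. OOP to date $2327.
Claim 3 ($1972): deductible met; 15% of $1972 = $295.80. Owner owes $295.80 (running OOP $2622.80).

$295.80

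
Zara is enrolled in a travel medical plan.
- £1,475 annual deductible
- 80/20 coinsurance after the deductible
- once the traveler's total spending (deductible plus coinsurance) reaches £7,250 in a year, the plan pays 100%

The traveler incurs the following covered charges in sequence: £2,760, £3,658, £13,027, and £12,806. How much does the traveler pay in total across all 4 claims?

Claim 1 (£2,760): £1,475 finishes the deductible; £1,285 goes to coinsurance; 20% of £1,285 = £257. Traveler owes £1,732 (running OOP £1,732).
Claim 2 (£3,658): 20% coinsurance on £3,658 = £731.60. Cost to traveler: £731.60. OOP to date £2,463.60.
Claim 3 (£13,027): 20% coinsurance on £13,027 = £2,605.40. Traveler owes £2,605.40 (running OOP £5,069).
Claim 4 (£12,806): 20% coinsurance on £12,806 = £2,561.20. Adding that to £5,069 gives £7,630.20, past the £7,250 cap; traveler pays only £7,250 − £5,069 = £2,181.
Total paid by the traveler: £1,732 + £731.60 + £2,605.40 + £2,181 = £7,250.

£7,250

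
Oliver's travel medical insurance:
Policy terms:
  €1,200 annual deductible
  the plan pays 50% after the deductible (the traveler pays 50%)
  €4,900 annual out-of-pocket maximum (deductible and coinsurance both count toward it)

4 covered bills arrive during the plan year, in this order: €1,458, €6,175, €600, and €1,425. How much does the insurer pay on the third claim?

Claim 1 — €1,458: €1,200 finishes the deductible; €258 goes to coinsurance; traveler's 50% is €129. Traveler owes €1,329 (running OOP €1,329). Plan pays €1,458 − €1,329 = €129.
Claim 2 — €6,175: deductible already satisfied, so traveler's share is 50% × €6,175 = €3,087.50. Cost to traveler: €3,087.50. OOP to date €4,416.50. Insurer: €6,175 − €3,087.50 = €3,087.50.
Claim 3 — €600: deductible already satisfied, so traveler's share is 50% × €600 = €300. Cost to traveler: €300. OOP to date €4,716.50. Insurer: €600 − €300 = €300.

€300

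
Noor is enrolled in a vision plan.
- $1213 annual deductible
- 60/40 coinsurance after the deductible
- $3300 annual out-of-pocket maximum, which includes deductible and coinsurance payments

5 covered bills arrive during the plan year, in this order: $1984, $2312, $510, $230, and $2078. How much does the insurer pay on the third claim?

Bill 1, $1984: deductible takes $1213, $771 remains; member's 40% is $308.40. Member pays $1521.40; OOP now $1521.40. Plan pays $1984 − $1521.40 = $462.60.
Bill 2, $2312: deductible met; 40% of $2312 = $924.80. Member owes $924.80 (running OOP $2446.20). Insurer: $2312 − $924.80 = $1387.20.
Bill 3, $510: 40% coinsurance on $510 = $204. Member pays $204; OOP now $2650.20. Plan pays $510 − $204 = $306.

$306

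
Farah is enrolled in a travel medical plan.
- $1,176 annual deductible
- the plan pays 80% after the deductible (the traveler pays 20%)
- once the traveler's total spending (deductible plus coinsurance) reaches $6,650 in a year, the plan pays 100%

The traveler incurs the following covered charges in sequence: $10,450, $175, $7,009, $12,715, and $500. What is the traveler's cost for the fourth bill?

$2,182.40

Bill 1, $10,450: $1,176 to deductible, leaving $9,274; 20% of $9,274 = $1,854.80. Traveler pays $3,030.80; OOP now $3,030.80.
Bill 2, $175: deductible met; 20% of $175 = $35. Cost to traveler: $35. OOP to date $3,065.80.
Bill 3, $7,009: deductible met; 20% of $7,009 = $1,401.80. Traveler pays $1,401.80; OOP now $4,467.60.
Bill 4, $12,715: deductible already satisfied, so traveler's share is 20% × $12,715 = $2,543. That would push OOP to $7,010.60, over the $6,650 cap, so traveler pays $6,650 − $4,467.60 = $2,182.40.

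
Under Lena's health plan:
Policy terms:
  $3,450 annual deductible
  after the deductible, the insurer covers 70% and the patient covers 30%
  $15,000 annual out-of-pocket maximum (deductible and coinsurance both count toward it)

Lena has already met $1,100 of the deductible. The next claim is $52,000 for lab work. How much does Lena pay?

$13,900

$1,100 of the $3,450 deductible is already met, leaving $2,350.
The remaining $49,650 (= $52,000 − $2,350) moves to coinsurance.
30% of $49,650 = $14,895 falls to the patient.
Patient responsibility before any cap: $2,350 + $14,895 = $17,245.
That would bring total out-of-pocket to $18,345, past the $15,000 cap. The patient is capped at $15,000 − $1,100 = $13,900 on this claim.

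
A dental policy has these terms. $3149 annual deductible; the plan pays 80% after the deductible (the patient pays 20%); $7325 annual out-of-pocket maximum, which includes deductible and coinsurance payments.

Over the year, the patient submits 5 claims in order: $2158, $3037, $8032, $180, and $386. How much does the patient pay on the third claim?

#1 ($2158): entire amount goes to the deductible. Patient owes $2158 (running OOP $2158).
#2 ($3037): $991 finishes the deductible; $2046 goes to coinsurance; patient's 20% is $409.20. Cost to patient: $1400.20. OOP to date $3558.20.
#3 ($8032): 20% coinsurance on $8032 = $1606.40. Patient pays $1606.40; OOP now $5164.60.

$1606.40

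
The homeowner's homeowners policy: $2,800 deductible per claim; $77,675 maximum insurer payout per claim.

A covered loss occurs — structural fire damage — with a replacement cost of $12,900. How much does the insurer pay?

Subtract the deductible: $12,900 − $2,800 = $10,100.
That's under the $77,675 cap, so the insurer reimburses the full $10,100.

$10,100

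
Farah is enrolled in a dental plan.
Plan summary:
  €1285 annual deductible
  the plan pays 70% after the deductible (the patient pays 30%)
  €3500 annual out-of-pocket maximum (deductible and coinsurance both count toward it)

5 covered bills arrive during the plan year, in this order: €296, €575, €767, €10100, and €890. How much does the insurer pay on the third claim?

€247.10

Claim 1 — €296: all of it applies to the deductible. Patient pays €296; OOP now €296. Plan pays €296 − €296 = €0.
Claim 2 — €575: entire amount goes to the deductible. Patient owes €575 (running OOP €871). Insurer: €575 − €575 = €0.
Claim 3 — €767: deductible takes €414, €353 remains; coinsurance €353 × 30% = €105.90. Cost to patient: €519.90. OOP to date €1390.90. Insurer: €767 − €519.90 = €247.10.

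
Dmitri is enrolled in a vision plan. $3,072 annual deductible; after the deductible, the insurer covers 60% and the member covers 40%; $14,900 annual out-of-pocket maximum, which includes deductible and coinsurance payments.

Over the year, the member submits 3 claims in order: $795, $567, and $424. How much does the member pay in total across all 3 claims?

$1,786

Claim 1 — $795: all of it applies to the deductible. Member owes $795 (running OOP $795).
Claim 2 — $567: entire amount goes to the deductible. Cost to member: $567. OOP to date $1,362.
Claim 3 — $424: fully absorbed by the deductible. Cost to member: $424. OOP to date $1,786.
Summing the member's payments: $795 + $567 + $424 = $1,786.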